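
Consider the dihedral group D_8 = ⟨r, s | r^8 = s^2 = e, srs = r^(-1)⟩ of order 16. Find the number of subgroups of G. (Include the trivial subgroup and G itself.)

19

|G| = 16, so by Lagrange every subgroup order divides 16. Divisors: 1, 2, 4, 8, 16.
Subgroups by order — order 1: 1; order 2: 9; order 4: 5; order 8: 3; order 16: 1.
Total: 1 + 9 + 5 + 3 + 1 = 19.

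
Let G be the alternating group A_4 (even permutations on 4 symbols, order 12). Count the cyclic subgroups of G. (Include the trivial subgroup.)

8

Group the elements of G by the cyclic subgroup they generate; each cyclic subgroup of order d accounts for φ(d) elements.
Cyclic subgroups by order — order 1: 1; order 2: 3; order 3: 4.
Total: 8.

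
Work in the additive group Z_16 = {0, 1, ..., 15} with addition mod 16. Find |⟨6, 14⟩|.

8

|⟨6⟩| = 8 and |⟨14⟩| = 8, so |H| is a multiple of lcm(8, 8) = 8 and divides |G| = 16.
Closing under the operation: H = {0, 2, 4, 6, 8, 10, 12, 14}, so |H| = 8.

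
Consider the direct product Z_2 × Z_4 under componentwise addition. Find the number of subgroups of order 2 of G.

3

|G| = 8 and 2 | 8, so subgroups of order 2 are possible by Lagrange.
The subgroups of order 2 are: {(0,0), (0,2)}; {(0,0), (1,0)}; {(0,0), (1,2)}.
So G has 3 subgroups of order 2.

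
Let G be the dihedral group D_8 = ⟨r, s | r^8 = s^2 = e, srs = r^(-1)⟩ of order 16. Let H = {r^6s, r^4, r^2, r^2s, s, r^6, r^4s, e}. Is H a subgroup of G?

|H| = 8 divides |G| = 16, consistent with Lagrange.
H contains the identity, every element's inverse is in H, and H is closed under ·: it is a subgroup.

Yes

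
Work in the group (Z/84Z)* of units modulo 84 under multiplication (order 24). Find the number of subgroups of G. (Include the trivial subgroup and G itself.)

32

|G| = 24, so by Lagrange every subgroup order divides 24. Divisors: 1, 2, 3, 4, 6, 8, 12, 24.
Subgroups by order — order 1: 1; order 2: 7; order 3: 1; order 4: 7; order 6: 7; order 8: 1; order 12: 7; order 24: 1.
Total: 1 + 7 + 1 + 7 + 7 + 1 + 7 + 1 = 32.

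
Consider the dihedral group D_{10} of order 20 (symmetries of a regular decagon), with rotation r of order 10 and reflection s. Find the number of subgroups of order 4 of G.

|G| = 20 and 4 | 20, so subgroups of order 4 are possible by Lagrange.
The subgroups of order 4 are: {e, r^5, r^2s, r^7s}; {e, r^5, r^3s, r^8s}; {e, r^5, r^4s, r^9s}; {e, r^5, s, r^5s}; … (5 in all).
So G has 5 subgroups of order 4.

5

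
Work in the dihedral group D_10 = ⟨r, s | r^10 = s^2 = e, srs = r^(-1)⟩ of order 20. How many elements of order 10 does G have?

4

The elements of order 10 are: r, r^3, r^7, r^9.
That's 4.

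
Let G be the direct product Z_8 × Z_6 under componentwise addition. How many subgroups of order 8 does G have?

3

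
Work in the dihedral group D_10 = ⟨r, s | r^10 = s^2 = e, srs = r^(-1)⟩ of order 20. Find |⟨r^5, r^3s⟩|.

4

|⟨r^5⟩| = 2 and |⟨r^3s⟩| = 2, so |H| is a multiple of lcm(2, 2) = 2 and divides |G| = 20.
Closing under the operation: H = {e, r^5, r^3s, r^8s}, so |H| = 4.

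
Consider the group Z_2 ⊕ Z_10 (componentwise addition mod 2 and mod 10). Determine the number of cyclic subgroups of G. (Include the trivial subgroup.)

8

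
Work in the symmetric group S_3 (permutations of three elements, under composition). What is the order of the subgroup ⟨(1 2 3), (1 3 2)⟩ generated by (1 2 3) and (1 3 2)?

3

|⟨(1 2 3)⟩| = 3 and |⟨(1 3 2)⟩| = 3, so |H| is a multiple of lcm(3, 3) = 3 and divides |G| = 6.
Closing under the operation: H = {e, (1 2 3), (1 3 2)}, so |H| = 3.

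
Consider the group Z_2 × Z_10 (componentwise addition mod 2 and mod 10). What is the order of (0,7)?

10

The order of (0,7) in Z_2 × Z_10 is lcm(ord(0) in Z_2, ord(7) in Z_10).
ord(0) = 1 and ord(7) = 10, so |⟨(0,7)⟩| = lcm(1, 10) = 10.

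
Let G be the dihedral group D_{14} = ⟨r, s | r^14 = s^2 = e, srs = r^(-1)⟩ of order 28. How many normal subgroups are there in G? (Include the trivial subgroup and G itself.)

7

G has 28 subgroups. Checking conjugation-invariance by order — order 1: 1/1 normal; order 2: 1/15 normal; order 4: 0/7 normal; order 7: 1/1 normal; order 14: 3/3 normal; order 28: 1/1 normal.
Total normal subgroups: 7.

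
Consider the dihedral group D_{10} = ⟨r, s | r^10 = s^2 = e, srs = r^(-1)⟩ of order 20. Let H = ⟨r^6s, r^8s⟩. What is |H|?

10

|⟨r^6s⟩| = 2 and |⟨r^8s⟩| = 2, so |H| is a multiple of lcm(2, 2) = 2 and divides |G| = 20.
Closing under the operation: H = {e, r^2, r^4, r^6, r^8, s, r^2s, r^4s, r^6s, r^8s}, so |H| = 10.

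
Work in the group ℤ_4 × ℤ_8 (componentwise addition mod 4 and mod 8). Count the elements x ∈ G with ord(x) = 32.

0

An element (a,b) has order lcm(ord(a), ord(b)); count pairs with lcm equal to 32.
Enumerating gives 0 such elements.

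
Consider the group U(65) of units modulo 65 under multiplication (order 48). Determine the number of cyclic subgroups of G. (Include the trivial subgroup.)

Each element a generates a cyclic subgroup ⟨a⟩; distinct elements may generate the same one (a cyclic group of order d has φ(d) generators).
Cyclic subgroups by order — order 1: 1; order 2: 3; order 3: 1; order 4: 6; order 6: 3; order 12: 6.
Total: 20.

20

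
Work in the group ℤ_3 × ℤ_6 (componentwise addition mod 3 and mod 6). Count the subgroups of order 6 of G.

4

|G| = 18 and 6 | 18, so subgroups of order 6 are possible by Lagrange.
The subgroups of order 6 are: {(0,0), (0,1), (0,2), (0,3), (0,4), (0,5)}; {(0,0), (0,3), (1,0), (1,3), (2,0), (2,3)}; {(0,0), (0,3), (1,1), (1,4), (2,2), (2,5)}; {(0,0), (0,3), (1,2), (1,5), (2,1), (2,4)}.
So G has 4 subgroups of order 6.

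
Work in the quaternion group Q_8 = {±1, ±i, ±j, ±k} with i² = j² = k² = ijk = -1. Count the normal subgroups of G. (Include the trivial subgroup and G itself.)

6

G has 6 subgroups. Checking conjugation-invariance by order — order 1: 1/1 normal; order 2: 1/1 normal; order 4: 3/3 normal; order 8: 1/1 normal.
Total normal subgroups: 6.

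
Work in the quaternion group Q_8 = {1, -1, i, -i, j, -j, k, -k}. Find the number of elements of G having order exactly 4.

6

The elements of order 4 are: i, -i, j, -j, k, -k.
That's 6.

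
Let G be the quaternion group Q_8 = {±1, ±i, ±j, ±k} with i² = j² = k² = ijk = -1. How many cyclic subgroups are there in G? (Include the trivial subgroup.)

A cyclic subgroup of order d is generated by each of its φ(d) elements of order d, so the cyclic subgroups of order d number (#elements of order d)/φ(d).
Cyclic subgroups by order — order 1: 1; order 2: 1; order 4: 3.
Total: 5.

5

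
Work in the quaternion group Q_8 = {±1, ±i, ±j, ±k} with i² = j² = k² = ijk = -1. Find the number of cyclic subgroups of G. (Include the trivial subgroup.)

5

Group the elements of G by the cyclic subgroup they generate; each cyclic subgroup of order d accounts for φ(d) elements.
Cyclic subgroups by order — order 1: 1; order 2: 1; order 4: 3.
Total: 5.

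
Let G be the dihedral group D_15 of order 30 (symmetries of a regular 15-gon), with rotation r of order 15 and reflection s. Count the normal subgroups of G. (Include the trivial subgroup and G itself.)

G has 28 subgroups. Checking conjugation-invariance by order — order 1: 1/1 normal; order 2: 0/15 normal; order 3: 1/1 normal; order 5: 1/1 normal; order 6: 0/5 normal; order 10: 0/3 normal; order 15: 1/1 normal; order 30: 1/1 normal.
Total normal subgroups: 5.

5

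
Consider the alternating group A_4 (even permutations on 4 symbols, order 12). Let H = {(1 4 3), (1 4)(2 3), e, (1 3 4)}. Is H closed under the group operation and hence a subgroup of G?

Closure fails: (1 4 3) ∘ (1 4)(2 3) = (1 3 2) ∉ H. So H is not a subgroup.

No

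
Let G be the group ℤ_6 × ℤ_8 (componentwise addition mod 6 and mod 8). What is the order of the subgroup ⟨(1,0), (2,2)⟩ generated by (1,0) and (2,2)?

24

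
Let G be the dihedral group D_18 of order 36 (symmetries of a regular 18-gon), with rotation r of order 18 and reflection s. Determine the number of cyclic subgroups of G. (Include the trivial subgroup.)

24

Each element a generates a cyclic subgroup ⟨a⟩; distinct elements may generate the same one (a cyclic group of order d has φ(d) generators).
Cyclic subgroups by order — order 1: 1; order 2: 19; order 3: 1; order 6: 1; order 9: 1; order 18: 1.
Total: 24.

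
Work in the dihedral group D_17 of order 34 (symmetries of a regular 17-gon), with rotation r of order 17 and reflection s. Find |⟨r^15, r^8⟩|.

17

|⟨r^15⟩| = 17 and |⟨r^8⟩| = 17, so |H| is a multiple of lcm(17, 17) = 17 and divides |G| = 34.
Closing under the operation: H = {e, r, r^2, r^3, r^4, r^5, r^6, r^7, r^8, r^9, r^10, r^11, r^12, r^13, r^14, r^15, r^16}, so |H| = 17.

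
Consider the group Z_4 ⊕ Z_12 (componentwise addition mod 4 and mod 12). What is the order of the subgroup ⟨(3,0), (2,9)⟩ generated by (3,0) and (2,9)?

|⟨(3,0)⟩| = 4 and |⟨(2,9)⟩| = 4, so |H| is a multiple of lcm(4, 4) = 4 and divides |G| = 48.
Closing under the operation: H = {(0,0), (0,3), (0,6), (0,9), (1,0), (1,3), (1,6), (1,9), (2,0), (2,3), (2,6), (2,9), (3,0), (3,3), (3,6), (3,9)}, so |H| = 16.

16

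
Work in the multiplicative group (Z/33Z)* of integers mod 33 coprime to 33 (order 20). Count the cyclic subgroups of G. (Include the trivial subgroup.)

8

A cyclic subgroup of order d is generated by each of its φ(d) elements of order d, so the cyclic subgroups of order d number (#elements of order d)/φ(d).
Cyclic subgroups by order — order 1: 1; order 2: 3; order 5: 1; order 10: 3.
Total: 8.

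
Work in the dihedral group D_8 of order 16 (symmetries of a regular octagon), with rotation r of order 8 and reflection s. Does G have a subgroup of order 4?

4 | 16. A subgroup of order 4 is {e, r^2, r^4, r^6}.

Yes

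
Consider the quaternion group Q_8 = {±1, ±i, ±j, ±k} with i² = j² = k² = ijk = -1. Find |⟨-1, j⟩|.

|⟨-1⟩| = 2 and |⟨j⟩| = 4, so |H| is a multiple of lcm(2, 4) = 4 and divides |G| = 8.
Closing under the operation: H = {1, -1, j, -j}, so |H| = 4.

4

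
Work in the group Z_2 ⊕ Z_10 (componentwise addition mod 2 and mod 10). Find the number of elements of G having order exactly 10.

An element (a,b) has order lcm(ord(a), ord(b)); count pairs with lcm equal to 10.
Enumerating gives 12 such elements.

12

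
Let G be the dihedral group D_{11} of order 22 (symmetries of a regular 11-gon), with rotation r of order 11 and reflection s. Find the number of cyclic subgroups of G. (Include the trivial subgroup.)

Each element a generates a cyclic subgroup ⟨a⟩; distinct elements may generate the same one (a cyclic group of order d has φ(d) generators).
Cyclic subgroups by order — order 1: 1; order 2: 11; order 11: 1.
Total: 13.

13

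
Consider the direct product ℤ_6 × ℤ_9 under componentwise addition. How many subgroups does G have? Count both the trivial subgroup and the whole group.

|G| = 54, so by Lagrange every subgroup order divides 54. Divisors: 1, 2, 3, 6, 9, 18, 27, 54.
Subgroups by order — order 1: 1; order 2: 1; order 3: 4; order 6: 4; order 9: 4; order 18: 4; order 27: 1; order 54: 1.
Total: 1 + 1 + 4 + 4 + 4 + 4 + 1 + 1 = 20.

20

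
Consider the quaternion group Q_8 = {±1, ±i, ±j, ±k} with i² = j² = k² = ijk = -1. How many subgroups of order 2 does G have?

1

|G| = 8 and 2 | 8, so subgroups of order 2 are possible by Lagrange.
The subgroups of order 2 are: {1, -1}.
So G has 1 subgroup of order 2.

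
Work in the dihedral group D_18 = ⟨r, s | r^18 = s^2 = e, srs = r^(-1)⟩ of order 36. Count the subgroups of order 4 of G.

9

|G| = 36 and 4 | 36, so subgroups of order 4 are possible by Lagrange.
The subgroups of order 4 are: {e, r^9, rs, r^10s}; {e, r^9, r^2s, r^11s}; {e, r^9, r^3s, r^12s}; {e, r^9, r^4s, r^13s}; … (9 in all).
So G has 9 subgroups of order 4.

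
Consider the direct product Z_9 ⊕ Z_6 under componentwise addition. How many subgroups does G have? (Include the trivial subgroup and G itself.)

|G| = 54, so by Lagrange every subgroup order divides 54. Divisors: 1, 2, 3, 6, 9, 18, 27, 54.
Subgroups by order — order 1: 1; order 2: 1; order 3: 4; order 6: 4; order 9: 4; order 18: 4; order 27: 1; order 54: 1.
Total: 1 + 1 + 4 + 4 + 4 + 4 + 1 + 1 = 20.

20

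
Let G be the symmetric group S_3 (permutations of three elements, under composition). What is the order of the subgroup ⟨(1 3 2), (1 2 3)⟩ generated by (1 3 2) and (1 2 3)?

3

|⟨(1 3 2)⟩| = 3 and |⟨(1 2 3)⟩| = 3, so |H| is a multiple of lcm(3, 3) = 3 and divides |G| = 6.
Closing under the operation: H = {e, (1 2 3), (1 3 2)}, so |H| = 3.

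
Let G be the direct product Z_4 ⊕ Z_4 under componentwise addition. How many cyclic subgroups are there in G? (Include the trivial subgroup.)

Group the elements of G by the cyclic subgroup they generate; each cyclic subgroup of order d accounts for φ(d) elements.
Cyclic subgroups by order — order 1: 1; order 2: 3; order 4: 6.
Total: 10.

10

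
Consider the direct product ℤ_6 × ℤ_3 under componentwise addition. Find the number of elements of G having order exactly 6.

8

An element (a,b) has order lcm(ord(a), ord(b)); count pairs with lcm equal to 6.
Enumerating gives 8 such elements.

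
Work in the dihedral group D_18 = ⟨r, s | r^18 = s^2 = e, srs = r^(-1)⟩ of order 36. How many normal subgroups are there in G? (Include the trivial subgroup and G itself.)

9

G has 45 subgroups. Checking conjugation-invariance by order — order 1: 1/1 normal; order 2: 1/19 normal; order 3: 1/1 normal; order 4: 0/9 normal; order 6: 1/7 normal; order 9: 1/1 normal; order 12: 0/3 normal; order 18: 3/3 normal; order 36: 1/1 normal.
Total normal subgroups: 9.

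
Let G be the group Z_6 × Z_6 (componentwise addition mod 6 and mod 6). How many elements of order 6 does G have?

24

An element (a,b) has order lcm(ord(a), ord(b)); count pairs with lcm equal to 6.
Enumerating gives 24 such elements.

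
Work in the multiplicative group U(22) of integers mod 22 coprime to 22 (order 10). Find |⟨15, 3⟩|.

|⟨15⟩| = 5 and |⟨3⟩| = 5, so |H| is a multiple of lcm(5, 5) = 5 and divides |G| = 10.
Closing under the operation: H = {1, 3, 5, 9, 15}, so |H| = 5.

5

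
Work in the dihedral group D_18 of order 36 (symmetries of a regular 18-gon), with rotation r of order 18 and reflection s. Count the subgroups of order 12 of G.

|G| = 36 and 12 | 36, so subgroups of order 12 are possible by Lagrange.
The subgroups of order 12 are: {e, r^3, r^6, r^9, r^12, r^15, rs, r^4s, r^7s, r^10s, r^13s, r^16s}; {e, r^3, r^6, r^9, r^12, r^15, r^2s, r^5s, r^8s, r^11s, r^14s, r^17s}; {e, r^3, r^6, r^9, r^12, r^15, s, r^3s, r^6s, r^9s, r^12s, r^15s}.
So G has 3 subgroups of order 12.

3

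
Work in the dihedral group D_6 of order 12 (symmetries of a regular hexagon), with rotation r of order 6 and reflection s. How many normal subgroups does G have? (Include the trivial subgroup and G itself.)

G has 16 subgroups. Checking conjugation-invariance by order — order 1: 1/1 normal; order 2: 1/7 normal; order 3: 1/1 normal; order 4: 0/3 normal; order 6: 3/3 normal; order 12: 1/1 normal.
Total normal subgroups: 7.

7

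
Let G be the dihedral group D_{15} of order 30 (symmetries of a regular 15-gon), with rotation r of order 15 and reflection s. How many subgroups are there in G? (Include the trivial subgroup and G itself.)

28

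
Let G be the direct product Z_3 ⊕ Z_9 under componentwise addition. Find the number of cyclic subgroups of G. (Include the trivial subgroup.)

8

Each element a generates a cyclic subgroup ⟨a⟩; distinct elements may generate the same one (a cyclic group of order d has φ(d) generators).
Cyclic subgroups by order — order 1: 1; order 3: 4; order 9: 3.
Total: 8.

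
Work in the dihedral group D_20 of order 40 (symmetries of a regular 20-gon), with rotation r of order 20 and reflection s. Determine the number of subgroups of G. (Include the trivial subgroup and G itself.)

|G| = 40, so by Lagrange every subgroup order divides 40. Divisors: 1, 2, 4, 5, 8, 10, 20, 40.
Subgroups by order — order 1: 1; order 2: 21; order 4: 11; order 5: 1; order 8: 5; order 10: 5; order 20: 3; order 40: 1.
Total: 1 + 21 + 11 + 1 + 5 + 5 + 3 + 1 = 48.

48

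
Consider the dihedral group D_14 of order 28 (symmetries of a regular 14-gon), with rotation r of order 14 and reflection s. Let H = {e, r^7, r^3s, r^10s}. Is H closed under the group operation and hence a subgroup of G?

Yes

|H| = 4 divides |G| = 28, consistent with Lagrange.
H contains the identity, every element's inverse is in H, and H is closed under ·: it is a subgroup.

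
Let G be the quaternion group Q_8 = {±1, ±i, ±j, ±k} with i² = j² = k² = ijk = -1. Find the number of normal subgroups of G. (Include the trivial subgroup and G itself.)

6

G has 6 subgroups. Checking conjugation-invariance by order — order 1: 1/1 normal; order 2: 1/1 normal; order 4: 3/3 normal; order 8: 1/1 normal.
Total normal subgroups: 6.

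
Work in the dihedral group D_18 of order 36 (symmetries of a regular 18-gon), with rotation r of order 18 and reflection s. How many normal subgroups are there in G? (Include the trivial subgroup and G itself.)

G has 45 subgroups. Checking conjugation-invariance by order — order 1: 1/1 normal; order 2: 1/19 normal; order 3: 1/1 normal; order 4: 0/9 normal; order 6: 1/7 normal; order 9: 1/1 normal; order 12: 0/3 normal; order 18: 3/3 normal; order 36: 1/1 normal.
Total normal subgroups: 9.

9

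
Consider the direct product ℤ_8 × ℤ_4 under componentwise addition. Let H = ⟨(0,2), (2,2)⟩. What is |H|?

|⟨(0,2)⟩| = 2 and |⟨(2,2)⟩| = 4, so |H| is a multiple of lcm(2, 4) = 4 and divides |G| = 32.
Closing under the operation: H = {(0,0), (0,2), (2,0), (2,2), (4,0), (4,2), (6,0), (6,2)}, so |H| = 8.

8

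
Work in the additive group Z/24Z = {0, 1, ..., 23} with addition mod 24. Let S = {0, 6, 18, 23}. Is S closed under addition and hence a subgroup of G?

23 ∈ S but its inverse 1 ∉ S, so S is not a subgroup.

No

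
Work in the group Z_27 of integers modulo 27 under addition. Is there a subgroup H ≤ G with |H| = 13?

No

13 does not divide |G| = 27, so by Lagrange no subgroup of order 13 exists.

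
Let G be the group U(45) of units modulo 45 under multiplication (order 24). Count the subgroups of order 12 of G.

|G| = 24 and 12 | 24, so subgroups of order 12 are possible by Lagrange.
The subgroups of order 12 are: {1, 4, 11, 14, 16, 19, 26, 29, 31, 34, 41, 44}; {1, 4, 7, 13, 16, 19, 22, 28, 31, 34, 37, 43}; {1, 2, 4, 8, 16, 17, 19, 23, 31, 32, 34, 38}.
So G has 3 subgroups of order 12.

3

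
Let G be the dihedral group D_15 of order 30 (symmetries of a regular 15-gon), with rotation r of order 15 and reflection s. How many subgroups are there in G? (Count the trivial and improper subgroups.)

|G| = 30, so by Lagrange every subgroup order divides 30. Divisors: 1, 2, 3, 5, 6, 10, 15, 30.
Subgroups by order — order 1: 1; order 2: 15; order 3: 1; order 5: 1; order 6: 5; order 10: 3; order 15: 1; order 30: 1.
Total: 1 + 15 + 1 + 1 + 5 + 3 + 1 + 1 = 28.

28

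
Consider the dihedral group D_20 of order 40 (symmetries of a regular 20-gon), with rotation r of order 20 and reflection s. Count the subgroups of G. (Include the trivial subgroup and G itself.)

48

|G| = 40, so by Lagrange every subgroup order divides 40. Divisors: 1, 2, 4, 5, 8, 10, 20, 40.
Subgroups by order — order 1: 1; order 2: 21; order 4: 11; order 5: 1; order 8: 5; order 10: 5; order 20: 3; order 40: 1.
Total: 1 + 21 + 11 + 1 + 5 + 5 + 3 + 1 = 48.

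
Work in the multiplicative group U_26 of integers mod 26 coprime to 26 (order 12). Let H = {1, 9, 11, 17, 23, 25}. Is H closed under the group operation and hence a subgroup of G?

No

9 ∈ H but its inverse 3 ∉ H, so H is not a subgroup.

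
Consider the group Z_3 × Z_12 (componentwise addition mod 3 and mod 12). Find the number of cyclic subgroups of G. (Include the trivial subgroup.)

Group the elements of G by the cyclic subgroup they generate; each cyclic subgroup of order d accounts for φ(d) elements.
Cyclic subgroups by order — order 1: 1; order 2: 1; order 3: 4; order 4: 1; order 6: 4; order 12: 4.
Total: 15.

15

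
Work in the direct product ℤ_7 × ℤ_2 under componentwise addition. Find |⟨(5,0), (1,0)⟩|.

|⟨(5,0)⟩| = 7 and |⟨(1,0)⟩| = 7, so |H| is a multiple of lcm(7, 7) = 7 and divides |G| = 14.
Closing under the operation: H = {(0,0), (1,0), (2,0), (3,0), (4,0), (5,0), (6,0)}, so |H| = 7.

7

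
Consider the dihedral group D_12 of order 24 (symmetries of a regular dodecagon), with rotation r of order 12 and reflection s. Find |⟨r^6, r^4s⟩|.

4

|⟨r^6⟩| = 2 and |⟨r^4s⟩| = 2, so |H| is a multiple of lcm(2, 2) = 2 and divides |G| = 24.
Closing under the operation: H = {e, r^6, r^4s, r^10s}, so |H| = 4.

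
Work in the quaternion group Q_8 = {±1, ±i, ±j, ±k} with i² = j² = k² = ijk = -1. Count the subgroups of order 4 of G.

3

|G| = 8 and 4 | 8, so subgroups of order 4 are possible by Lagrange.
The subgroups of order 4 are: {1, -1, i, -i}; {1, -1, j, -j}; {1, -1, k, -k}.
So G has 3 subgroups of order 4.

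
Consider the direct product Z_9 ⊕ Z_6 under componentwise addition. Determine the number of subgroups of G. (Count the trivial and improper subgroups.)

|G| = 54, so by Lagrange every subgroup order divides 54. Divisors: 1, 2, 3, 6, 9, 18, 27, 54.
Subgroups by order — order 1: 1; order 2: 1; order 3: 4; order 6: 4; order 9: 4; order 18: 4; order 27: 1; order 54: 1.
Total: 1 + 1 + 4 + 4 + 4 + 4 + 1 + 1 = 20.

20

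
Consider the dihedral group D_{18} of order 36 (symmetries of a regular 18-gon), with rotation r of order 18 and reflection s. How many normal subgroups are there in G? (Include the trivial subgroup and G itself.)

G has 45 subgroups. Checking conjugation-invariance by order — order 1: 1/1 normal; order 2: 1/19 normal; order 3: 1/1 normal; order 4: 0/9 normal; order 6: 1/7 normal; order 9: 1/1 normal; order 12: 0/3 normal; order 18: 3/3 normal; order 36: 1/1 normal.
Total normal subgroups: 9.

9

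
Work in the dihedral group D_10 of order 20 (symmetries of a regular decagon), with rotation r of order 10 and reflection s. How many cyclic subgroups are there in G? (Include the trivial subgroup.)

A cyclic subgroup of order d is generated by each of its φ(d) elements of order d, so the cyclic subgroups of order d number (#elements of order d)/φ(d).
Cyclic subgroups by order — order 1: 1; order 2: 11; order 5: 1; order 10: 1.
Total: 14.

14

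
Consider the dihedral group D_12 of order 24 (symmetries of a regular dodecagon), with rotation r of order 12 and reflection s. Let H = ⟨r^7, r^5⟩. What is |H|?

|⟨r^7⟩| = 12 and |⟨r^5⟩| = 12, so |H| is a multiple of lcm(12, 12) = 12 and divides |G| = 24.
Closing under the operation: H = {e, r, r^2, r^3, r^4, r^5, r^6, r^7, r^8, r^9, r^10, r^11}, so |H| = 12.

12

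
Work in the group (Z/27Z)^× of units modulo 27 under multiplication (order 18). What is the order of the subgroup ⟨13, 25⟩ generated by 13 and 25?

9

|⟨13⟩| = 9 and |⟨25⟩| = 9, so |H| is a multiple of lcm(9, 9) = 9 and divides |G| = 18.
Closing under the operation: H = {1, 4, 7, 10, 13, 16, 19, 22, 25}, so |H| = 9.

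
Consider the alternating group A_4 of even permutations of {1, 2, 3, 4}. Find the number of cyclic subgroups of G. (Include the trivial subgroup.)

A cyclic subgroup of order d is generated by each of its φ(d) elements of order d, so the cyclic subgroups of order d number (#elements of order d)/φ(d).
Cyclic subgroups by order — order 1: 1; order 2: 3; order 3: 4.
Total: 8.

8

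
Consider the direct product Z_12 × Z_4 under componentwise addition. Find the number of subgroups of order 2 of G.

3

|G| = 48 and 2 | 48, so subgroups of order 2 are possible by Lagrange.
The subgroups of order 2 are: {(0,0), (0,2)}; {(0,0), (6,0)}; {(0,0), (6,2)}.
So G has 3 subgroups of order 2.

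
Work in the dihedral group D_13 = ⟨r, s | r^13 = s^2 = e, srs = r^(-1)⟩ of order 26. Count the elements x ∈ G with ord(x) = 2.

13

Enumerating element orders in G gives 13 elements of order 2.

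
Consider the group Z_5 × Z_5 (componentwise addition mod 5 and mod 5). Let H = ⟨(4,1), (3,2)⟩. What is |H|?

|⟨(4,1)⟩| = 5 and |⟨(3,2)⟩| = 5, so |H| is a multiple of lcm(5, 5) = 5 and divides |G| = 25.
Closing under the operation: H = {(0,0), (1,4), (2,3), (3,2), (4,1)}, so |H| = 5.

5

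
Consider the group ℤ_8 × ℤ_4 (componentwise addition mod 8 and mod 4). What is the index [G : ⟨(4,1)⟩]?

8

|⟨(4,1)⟩| = 4 and |G| = 32.
By Lagrange, [G : H] = |G|/|H| = 32/4 = 8.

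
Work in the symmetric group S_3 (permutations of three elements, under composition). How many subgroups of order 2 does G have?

|G| = 6 and 2 | 6, so subgroups of order 2 are possible by Lagrange.
The subgroups of order 2 are: {e, (1 2)}; {e, (1 3)}; {e, (2 3)}.
So G has 3 subgroups of order 2.

3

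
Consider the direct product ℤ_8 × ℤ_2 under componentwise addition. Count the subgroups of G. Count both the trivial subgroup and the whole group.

|G| = 16, so by Lagrange every subgroup order divides 16. Divisors: 1, 2, 4, 8, 16.
Subgroups by order — order 1: 1; order 2: 3; order 4: 3; order 8: 3; order 16: 1.
Total: 1 + 3 + 3 + 3 + 1 = 11.

11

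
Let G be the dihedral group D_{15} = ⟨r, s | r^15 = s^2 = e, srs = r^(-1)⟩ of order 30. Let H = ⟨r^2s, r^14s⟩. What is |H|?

10

|⟨r^2s⟩| = 2 and |⟨r^14s⟩| = 2, so |H| is a multiple of lcm(2, 2) = 2 and divides |G| = 30.
Closing under the operation: H = {e, r^3, r^6, r^9, r^12, r^2s, r^5s, r^8s, r^11s, r^14s}, so |H| = 10.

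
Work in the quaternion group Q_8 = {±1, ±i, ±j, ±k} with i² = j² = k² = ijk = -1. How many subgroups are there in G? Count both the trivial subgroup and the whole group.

6

|G| = 8, so by Lagrange every subgroup order divides 8. Divisors: 1, 2, 4, 8.
Subgroups by order — order 1: 1; order 2: 1; order 4: 3; order 8: 1.
Total: 1 + 1 + 3 + 1 = 6.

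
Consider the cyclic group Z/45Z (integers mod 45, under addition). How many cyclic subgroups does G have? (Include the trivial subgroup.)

6

Group the elements of G by the cyclic subgroup they generate; each cyclic subgroup of order d accounts for φ(d) elements.
Cyclic subgroups by order — order 1: 1; order 3: 1; order 5: 1; order 9: 1; order 15: 1; order 45: 1.
Total: 6.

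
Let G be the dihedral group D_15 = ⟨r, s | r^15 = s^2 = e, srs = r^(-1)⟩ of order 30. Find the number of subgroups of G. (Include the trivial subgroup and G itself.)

28

|G| = 30, so by Lagrange every subgroup order divides 30. Divisors: 1, 2, 3, 5, 6, 10, 15, 30.
Subgroups by order — order 1: 1; order 2: 15; order 3: 1; order 5: 1; order 6: 5; order 10: 3; order 15: 1; order 30: 1.
Total: 1 + 15 + 1 + 1 + 5 + 3 + 1 + 1 = 28.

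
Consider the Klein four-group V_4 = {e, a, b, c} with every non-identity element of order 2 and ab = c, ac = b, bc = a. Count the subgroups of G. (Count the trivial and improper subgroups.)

5

|G| = 4, so by Lagrange every subgroup order divides 4. Divisors: 1, 2, 4.
Subgroups by order — order 1: 1; order 2: 3; order 4: 1.
Total: 1 + 3 + 1 = 5.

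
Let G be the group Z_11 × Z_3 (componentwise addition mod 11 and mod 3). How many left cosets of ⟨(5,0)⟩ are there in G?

3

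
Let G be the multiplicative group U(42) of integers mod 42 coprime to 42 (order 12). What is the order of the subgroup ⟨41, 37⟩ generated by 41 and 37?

6

|⟨41⟩| = 2 and |⟨37⟩| = 3, so |H| is a multiple of lcm(2, 3) = 6 and divides |G| = 12.
Closing under the operation: H = {1, 5, 17, 25, 37, 41}, so |H| = 6.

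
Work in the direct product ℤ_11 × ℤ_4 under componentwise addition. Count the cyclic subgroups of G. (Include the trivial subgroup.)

A cyclic subgroup of order d is generated by each of its φ(d) elements of order d, so the cyclic subgroups of order d number (#elements of order d)/φ(d).
Cyclic subgroups by order — order 1: 1; order 2: 1; order 4: 1; order 11: 1; order 22: 1; order 44: 1.
Total: 6.

6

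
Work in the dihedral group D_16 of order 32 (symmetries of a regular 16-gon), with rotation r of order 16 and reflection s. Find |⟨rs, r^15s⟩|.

|⟨rs⟩| = 2 and |⟨r^15s⟩| = 2, so |H| is a multiple of lcm(2, 2) = 2 and divides |G| = 32.
Closing under the operation: H = {e, r^2, r^4, r^6, r^8, r^10, r^12, r^14, rs, r^3s, r^5s, r^7s, r^9s, r^11s, r^13s, r^15s}, so |H| = 16.

16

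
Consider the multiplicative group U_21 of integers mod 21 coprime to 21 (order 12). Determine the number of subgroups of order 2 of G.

3

|G| = 12 and 2 | 12, so subgroups of order 2 are possible by Lagrange.
The subgroups of order 2 are: {1, 13}; {1, 20}; {1, 8}.
So G has 3 subgroups of order 2.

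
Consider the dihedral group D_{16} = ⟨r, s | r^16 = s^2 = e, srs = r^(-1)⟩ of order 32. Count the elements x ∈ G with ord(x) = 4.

2

The elements of order 4 are: r^4, r^12.
That's 2.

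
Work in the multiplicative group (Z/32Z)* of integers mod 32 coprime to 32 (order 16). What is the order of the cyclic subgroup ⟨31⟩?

Compute successive powers of 31 mod 32: 31, 1; 31^2 ≡ 1 (mod 32).
So |⟨31⟩| = 2.

2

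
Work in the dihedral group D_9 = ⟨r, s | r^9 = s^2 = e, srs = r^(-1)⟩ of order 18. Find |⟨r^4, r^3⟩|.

|⟨r^4⟩| = 9 and |⟨r^3⟩| = 3, so |H| is a multiple of lcm(9, 3) = 9 and divides |G| = 18.
Closing under the operation: H = {e, r, r^2, r^3, r^4, r^5, r^6, r^7, r^8}, so |H| = 9.

9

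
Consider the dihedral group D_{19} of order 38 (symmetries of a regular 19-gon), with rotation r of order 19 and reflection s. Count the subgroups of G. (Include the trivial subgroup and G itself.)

|G| = 38, so by Lagrange every subgroup order divides 38. Divisors: 1, 2, 19, 38.
Subgroups by order — order 1: 1; order 2: 19; order 19: 1; order 38: 1.
Total: 1 + 19 + 1 + 1 = 22.

22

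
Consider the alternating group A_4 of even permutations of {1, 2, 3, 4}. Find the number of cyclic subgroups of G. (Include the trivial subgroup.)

8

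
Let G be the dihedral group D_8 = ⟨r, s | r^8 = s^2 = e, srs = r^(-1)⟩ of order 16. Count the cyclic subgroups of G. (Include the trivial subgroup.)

Each element a generates a cyclic subgroup ⟨a⟩; distinct elements may generate the same one (a cyclic group of order d has φ(d) generators).
Cyclic subgroups by order — order 1: 1; order 2: 9; order 4: 1; order 8: 1.
Total: 12.

12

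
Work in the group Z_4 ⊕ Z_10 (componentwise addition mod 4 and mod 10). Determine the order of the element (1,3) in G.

The order of (1,3) in Z_4 × Z_10 is lcm(ord(1) in Z_4, ord(3) in Z_10).
ord(1) = 4 and ord(3) = 10, so |⟨(1,3)⟩| = lcm(4, 10) = 20.

20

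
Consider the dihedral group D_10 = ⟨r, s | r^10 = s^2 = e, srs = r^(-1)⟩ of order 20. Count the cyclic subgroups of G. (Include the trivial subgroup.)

14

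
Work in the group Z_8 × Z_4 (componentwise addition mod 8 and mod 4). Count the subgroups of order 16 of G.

3

|G| = 32 and 16 | 32, so subgroups of order 16 are possible by Lagrange.
The subgroups of order 16 are: {(0,0), (0,1), (0,2), (0,3), (2,0), (2,1), (2,2), (2,3), (4,0), (4,1), (4,2), (4,3), (6,0), (6,1), (6,2), (6,3)}; {(0,0), (0,2), (1,0), (1,2), (2,0), (2,2), (3,0), (3,2), (4,0), (4,2), (5,0), (5,2), (6,0), (6,2), (7,0), (7,2)}; {(0,0), (0,2), (1,1), (1,3), (2,0), (2,2), (3,1), (3,3), (4,0), (4,2), (5,1), (5,3), (6,0), (6,2), (7,1), (7,3)}.
So G has 3 subgroups of order 16.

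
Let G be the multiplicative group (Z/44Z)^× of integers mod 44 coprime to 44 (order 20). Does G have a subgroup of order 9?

No

9 does not divide |G| = 20, so by Lagrange no subgroup of order 9 exists.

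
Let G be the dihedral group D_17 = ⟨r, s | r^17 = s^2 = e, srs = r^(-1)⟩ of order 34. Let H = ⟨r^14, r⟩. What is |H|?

17

|⟨r^14⟩| = 17 and |⟨r⟩| = 17, so |H| is a multiple of lcm(17, 17) = 17 and divides |G| = 34.
Closing under the operation: H = {e, r, r^2, r^3, r^4, r^5, r^6, r^7, r^8, r^9, r^10, r^11, r^12, r^13, r^14, r^15, r^16}, so |H| = 17.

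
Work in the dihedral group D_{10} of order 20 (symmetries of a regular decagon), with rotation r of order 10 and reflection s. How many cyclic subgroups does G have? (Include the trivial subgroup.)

14

Group the elements of G by the cyclic subgroup they generate; each cyclic subgroup of order d accounts for φ(d) elements.
Cyclic subgroups by order — order 1: 1; order 2: 11; order 5: 1; order 10: 1.
Total: 14.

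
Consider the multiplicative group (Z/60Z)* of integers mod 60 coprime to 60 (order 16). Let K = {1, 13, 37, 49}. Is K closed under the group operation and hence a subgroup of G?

Yes

|K| = 4 divides |G| = 16, consistent with Lagrange.
K contains the identity, every element's inverse is in K, and K is closed under ·: it is a subgroup.
In fact K = ⟨37⟩.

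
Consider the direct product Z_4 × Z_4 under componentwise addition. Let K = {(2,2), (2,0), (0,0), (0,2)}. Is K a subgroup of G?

|K| = 4 divides |G| = 16, consistent with Lagrange.
K contains the identity, every element's inverse is in K, and K is closed under +: it is a subgroup.

Yes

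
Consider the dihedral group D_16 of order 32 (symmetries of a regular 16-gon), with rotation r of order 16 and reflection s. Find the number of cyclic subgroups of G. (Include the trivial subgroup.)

Each element a generates a cyclic subgroup ⟨a⟩; distinct elements may generate the same one (a cyclic group of order d has φ(d) generators).
Cyclic subgroups by order — order 1: 1; order 2: 17; order 4: 1; order 8: 1; order 16: 1.
Total: 21.

21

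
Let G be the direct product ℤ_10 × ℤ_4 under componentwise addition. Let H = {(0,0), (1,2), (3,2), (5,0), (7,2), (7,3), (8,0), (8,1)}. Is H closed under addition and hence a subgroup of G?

No

(1,2) ∈ H but its inverse (9,2) ∉ H, so H is not a subgroup.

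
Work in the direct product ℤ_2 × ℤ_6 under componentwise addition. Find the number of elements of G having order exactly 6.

6

An element (a,b) has order lcm(ord(a), ord(b)); count pairs with lcm equal to 6.
Enumerating gives 6 such elements.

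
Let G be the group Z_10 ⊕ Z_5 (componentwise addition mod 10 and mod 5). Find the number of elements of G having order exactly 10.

An element (a,b) has order lcm(ord(a), ord(b)); count pairs with lcm equal to 10.
Enumerating gives 24 such elements.

24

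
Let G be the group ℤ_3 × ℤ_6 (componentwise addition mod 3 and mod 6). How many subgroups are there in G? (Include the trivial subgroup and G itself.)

|G| = 18, so by Lagrange every subgroup order divides 18. Divisors: 1, 2, 3, 6, 9, 18.
Subgroups by order — order 1: 1; order 2: 1; order 3: 4; order 6: 4; order 9: 1; order 18: 1.
Total: 1 + 1 + 4 + 4 + 1 + 1 = 12.

12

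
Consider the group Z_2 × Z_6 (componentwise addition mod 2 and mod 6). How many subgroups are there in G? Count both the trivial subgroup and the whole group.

10

|G| = 12, so by Lagrange every subgroup order divides 12. Divisors: 1, 2, 3, 4, 6, 12.
Subgroups by order — order 1: 1; order 2: 3; order 3: 1; order 4: 1; order 6: 3; order 12: 1.
Total: 1 + 3 + 1 + 1 + 3 + 1 = 10.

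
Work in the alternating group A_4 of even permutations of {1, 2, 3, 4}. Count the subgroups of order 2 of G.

3

|G| = 12 and 2 | 12, so subgroups of order 2 are possible by Lagrange.
The subgroups of order 2 are: {e, (1 2)(3 4)}; {e, (1 3)(2 4)}; {e, (1 4)(2 3)}.
So G has 3 subgroups of order 2.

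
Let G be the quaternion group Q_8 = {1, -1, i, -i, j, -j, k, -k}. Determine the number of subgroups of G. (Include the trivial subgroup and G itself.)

|G| = 8, so by Lagrange every subgroup order divides 8. Divisors: 1, 2, 4, 8.
Subgroups by order — order 1: 1; order 2: 1; order 4: 3; order 8: 1.
Total: 1 + 1 + 3 + 1 = 6.

6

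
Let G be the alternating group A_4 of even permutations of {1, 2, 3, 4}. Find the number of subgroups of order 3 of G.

|G| = 12 and 3 | 12, so subgroups of order 3 are possible by Lagrange.
The subgroups of order 3 are: {e, (1 2 3), (1 3 2)}; {e, (1 2 4), (1 4 2)}; {e, (1 3 4), (1 4 3)}; {e, (2 3 4), (2 4 3)}.
So G has 4 subgroups of order 3.

4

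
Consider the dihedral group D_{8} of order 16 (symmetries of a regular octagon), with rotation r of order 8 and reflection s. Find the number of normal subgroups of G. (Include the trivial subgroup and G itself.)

G has 19 subgroups. Checking conjugation-invariance by order — order 1: 1/1 normal; order 2: 1/9 normal; order 4: 1/5 normal; order 8: 3/3 normal; order 16: 1/1 normal.
Total normal subgroups: 7.

7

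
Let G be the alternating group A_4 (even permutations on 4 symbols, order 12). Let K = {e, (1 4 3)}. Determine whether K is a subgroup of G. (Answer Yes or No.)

(1 4 3) ∈ K but its inverse (1 3 4) ∉ K, so K is not a subgroup.

No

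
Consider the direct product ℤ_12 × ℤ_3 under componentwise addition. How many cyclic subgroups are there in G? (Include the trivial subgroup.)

Group the elements of G by the cyclic subgroup they generate; each cyclic subgroup of order d accounts for φ(d) elements.
Cyclic subgroups by order — order 1: 1; order 2: 1; order 3: 4; order 4: 1; order 6: 4; order 12: 4.
Total: 15.

15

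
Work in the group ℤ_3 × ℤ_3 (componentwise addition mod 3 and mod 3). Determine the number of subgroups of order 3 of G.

|G| = 9 and 3 | 9, so subgroups of order 3 are possible by Lagrange.
The subgroups of order 3 are: {(0,0), (0,1), (0,2)}; {(0,0), (1,0), (2,0)}; {(0,0), (1,1), (2,2)}; {(0,0), (1,2), (2,1)}.
So G has 4 subgroups of order 3.

4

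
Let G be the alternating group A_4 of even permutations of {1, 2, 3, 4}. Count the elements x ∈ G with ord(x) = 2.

3

The elements of order 2 are: (1 2)(3 4), (1 3)(2 4), (1 4)(2 3).
That's 3.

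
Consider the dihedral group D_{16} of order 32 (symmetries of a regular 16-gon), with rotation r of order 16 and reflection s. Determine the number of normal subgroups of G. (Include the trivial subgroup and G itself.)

G has 36 subgroups. Checking conjugation-invariance by order — order 1: 1/1 normal; order 2: 1/17 normal; order 4: 1/9 normal; order 8: 1/5 normal; order 16: 3/3 normal; order 32: 1/1 normal.
Total normal subgroups: 8.

8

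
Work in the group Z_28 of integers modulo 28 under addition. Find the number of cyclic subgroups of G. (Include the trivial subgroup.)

6

Group the elements of G by the cyclic subgroup they generate; each cyclic subgroup of order d accounts for φ(d) elements.
Cyclic subgroups by order — order 1: 1; order 2: 1; order 4: 1; order 7: 1; order 14: 1; order 28: 1.
Total: 6.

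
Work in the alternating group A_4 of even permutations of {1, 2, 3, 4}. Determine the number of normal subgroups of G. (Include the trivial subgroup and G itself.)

3

G has 10 subgroups. Checking conjugation-invariance by order — order 1: 1/1 normal; order 2: 0/3 normal; order 3: 0/4 normal; order 4: 1/1 normal; order 12: 1/1 normal.
Total normal subgroups: 3.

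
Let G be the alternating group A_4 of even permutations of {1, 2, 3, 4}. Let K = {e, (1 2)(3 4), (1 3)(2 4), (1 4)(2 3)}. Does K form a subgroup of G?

Yes

|K| = 4 divides |G| = 12, consistent with Lagrange.
K contains the identity, every element's inverse is in K, and K is closed under ∘: it is a subgroup.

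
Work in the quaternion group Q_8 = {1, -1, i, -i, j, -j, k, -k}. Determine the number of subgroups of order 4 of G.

|G| = 8 and 4 | 8, so subgroups of order 4 are possible by Lagrange.
The subgroups of order 4 are: {1, -1, i, -i}; {1, -1, j, -j}; {1, -1, k, -k}.
So G has 3 subgroups of order 4.

3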